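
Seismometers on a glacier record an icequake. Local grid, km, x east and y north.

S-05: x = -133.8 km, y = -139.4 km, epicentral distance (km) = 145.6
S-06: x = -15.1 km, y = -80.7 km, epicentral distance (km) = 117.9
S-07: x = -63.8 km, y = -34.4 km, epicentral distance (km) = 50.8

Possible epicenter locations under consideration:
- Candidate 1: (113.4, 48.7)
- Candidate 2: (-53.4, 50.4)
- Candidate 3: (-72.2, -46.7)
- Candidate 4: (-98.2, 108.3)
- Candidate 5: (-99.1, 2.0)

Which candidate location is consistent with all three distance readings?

For each candidate, compare |candidate − station| to the reported distance:
Candidate 1: residuals S-05 165.0, S-06 64.5, S-07 144.9 → max 165.0 km
Candidate 2: residuals S-05 60.5, S-06 18.7, S-07 34.6 → max 60.5 km
Candidate 3: residuals S-05 34.3, S-06 51.4, S-07 35.9 → max 51.4 km
Candidate 4: residuals S-05 104.6, S-06 88.6, S-07 96.0 → max 104.6 km
Candidate 5: residuals S-05 0.0, S-06 0.0, S-07 0.1 → max 0.1 km
Only Candidate 5 has all residuals ≈ 0.

Candidate 5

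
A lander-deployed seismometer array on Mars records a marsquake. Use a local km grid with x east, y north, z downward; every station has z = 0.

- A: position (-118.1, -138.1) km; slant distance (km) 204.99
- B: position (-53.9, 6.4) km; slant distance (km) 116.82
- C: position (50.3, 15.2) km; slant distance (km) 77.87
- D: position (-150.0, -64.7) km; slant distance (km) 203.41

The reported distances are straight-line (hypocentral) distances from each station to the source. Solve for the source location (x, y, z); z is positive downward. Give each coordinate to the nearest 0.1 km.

Each station gives a sphere (x−x_i)² + (y−y_i)² + z² = d_i² (stations at z=0).
Subtracting the A sphere from B and C: z² cancels, leaving linear equations in x and y:
128.4 x + 289.0 y = -1699.06
336.8 x + 306.6 y = 5699.07
Solving: x ≈ 37.399, y ≈ -22.495 km (keep extra digits for the depth step; rounded: 37.4, -22.5).
Then from the A sphere: z² = 204.99² − (x + 118.1)² − (y + 138.1)² with x = 37.399, y = -22.495, so z ≈ 66.906 ≈ 66.9 km.

x ≈ 37.4 km, y ≈ -22.5 km, depth ≈ 66.9 km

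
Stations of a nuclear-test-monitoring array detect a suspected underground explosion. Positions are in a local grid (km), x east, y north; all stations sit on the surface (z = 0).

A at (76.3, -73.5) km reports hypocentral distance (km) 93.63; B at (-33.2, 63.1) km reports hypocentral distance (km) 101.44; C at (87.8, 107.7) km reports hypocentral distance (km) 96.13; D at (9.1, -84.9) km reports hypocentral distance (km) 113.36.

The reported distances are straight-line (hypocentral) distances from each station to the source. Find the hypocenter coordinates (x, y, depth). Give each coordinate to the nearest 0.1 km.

x ≈ 56.7 km, y ≈ 17.4 km, depth ≈ 10.9 km

Each station gives a sphere (x−x_i)² + (y−y_i)² + z² = d_i² (stations at z=0).
Subtracting the A sphere from B and C: z² cancels, leaving linear equations in x and y:
-219.0 x + 273.2 y = -7663.59
23.0 x + 362.4 y = 7609.79
Solving: x ≈ 56.700, y ≈ 17.400 km (keep extra digits for the depth step; rounded: 56.7, 17.4).
Then from the A sphere: z² = 93.63² − (x − 76.3)² − (y + 73.5)² with x = 56.700, y = 17.400, so z ≈ 10.936 ≈ 10.9 km.
Check against D (with the unrounded solution): distance 113.36 ≈ 113.36 km. ✓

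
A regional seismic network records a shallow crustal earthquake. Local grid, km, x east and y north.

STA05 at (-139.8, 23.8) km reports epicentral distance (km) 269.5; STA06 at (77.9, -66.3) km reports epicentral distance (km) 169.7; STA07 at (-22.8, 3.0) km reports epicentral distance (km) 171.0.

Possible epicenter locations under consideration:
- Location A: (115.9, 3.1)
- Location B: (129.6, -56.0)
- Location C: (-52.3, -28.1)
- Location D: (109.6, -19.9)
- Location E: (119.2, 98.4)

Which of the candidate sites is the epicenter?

Location E

For each candidate, compare |candidate − station| to the reported distance:
Location A: residuals STA05 13.0, STA06 90.6, STA07 32.3 → max 90.6 km
Location B: residuals STA05 11.5, STA06 117.0, STA07 7.6 → max 117.0 km
Location C: residuals STA05 167.8, STA06 34.0, STA07 128.1 → max 167.8 km
Location D: residuals STA05 16.3, STA06 113.5, STA07 36.6 → max 113.5 km
Location E: residuals STA05 0.0, STA06 0.1, STA07 0.1 → max 0.1 km
Only Location E has all residuals ≈ 0.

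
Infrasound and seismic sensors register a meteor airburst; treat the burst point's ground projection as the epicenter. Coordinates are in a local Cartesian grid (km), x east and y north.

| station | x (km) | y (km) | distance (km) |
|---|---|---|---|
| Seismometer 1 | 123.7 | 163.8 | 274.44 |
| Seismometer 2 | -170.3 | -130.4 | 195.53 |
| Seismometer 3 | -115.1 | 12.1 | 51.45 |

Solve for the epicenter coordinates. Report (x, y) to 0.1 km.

Circle about each station: (x − 123.7)² + (y − 163.8)² = 274.44²; (x + 170.3)² + (y + 130.4)² = 195.53²; (x + 115.1)² + (y − 12.1)² = 51.45².
Subtracting the Seismometer 1 equation from the Seismometer 2 and Seismometer 3 equations removes the quadratic terms:
-588.0 x − 588.4 y = 40959.45
-477.6 x − 303.4 y = 43932.50
Solving the 2×2 system: x ≈ -130.8, y ≈ 61.1 km.
Check against Seismometer 1 (with the unrounded x, y): √((x − 123.7)²+(y − 163.8)²) = 274.44 ≈ 274.44 km. ✓

(-130.8, 61.1)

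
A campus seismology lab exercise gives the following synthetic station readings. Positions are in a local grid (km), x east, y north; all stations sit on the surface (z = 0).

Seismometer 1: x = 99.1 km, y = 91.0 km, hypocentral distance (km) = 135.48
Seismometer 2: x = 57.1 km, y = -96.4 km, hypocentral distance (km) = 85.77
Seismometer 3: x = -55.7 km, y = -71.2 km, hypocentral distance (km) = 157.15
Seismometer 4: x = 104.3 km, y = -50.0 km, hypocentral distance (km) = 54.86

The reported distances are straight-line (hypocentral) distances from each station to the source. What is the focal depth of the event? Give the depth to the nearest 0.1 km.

z ≈ 50.2 km

Each station gives a sphere (x−x_i)² + (y−y_i)² + z² = d_i² (stations at z=0).
Subtracting the Seismometer 1 sphere from Seismometer 2 and Seismometer 3: z² cancels, leaving linear equations in x and y:
-84.0 x − 374.8 y = 5449.90
-309.6 x − 324.4 y = -16271.17
Solving: x ≈ 88.597, y ≈ -34.397 km (keep extra digits for the depth step; rounded: 88.6, -34.4).
Then from the Seismometer 1 sphere: z² = 135.48² − (x − 99.1)² − (y − 91.0)² with x = 88.597, y = -34.397, so z ≈ 50.201 ≈ 50.2 km.
Check against Seismometer 4 (with the unrounded solution): distance 54.86 ≈ 54.86 km. ✓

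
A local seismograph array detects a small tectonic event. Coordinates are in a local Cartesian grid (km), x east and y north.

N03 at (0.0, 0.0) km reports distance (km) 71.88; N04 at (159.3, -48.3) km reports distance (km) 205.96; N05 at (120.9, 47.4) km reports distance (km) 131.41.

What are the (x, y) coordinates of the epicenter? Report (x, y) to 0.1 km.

x ≈ -8.3 km, y ≈ 71.4 km

Circle about each station: x² + y² = 71.88²; (x − 159.3)² + (y + 48.3)² = 205.96²; (x − 120.9)² + (y − 47.4)² = 131.41².
Subtracting the N03 equation from the N04 and N05 equations removes the quadratic terms:
318.6 x − 96.6 y = -9543.41
241.8 x + 94.8 y = 4761.72
Solving the 2×2 system: x ≈ -8.3, y ≈ 71.4 km.
Check against N03 (with the unrounded x, y): √(x²+y²) = 71.89 ≈ 71.88 km. ✓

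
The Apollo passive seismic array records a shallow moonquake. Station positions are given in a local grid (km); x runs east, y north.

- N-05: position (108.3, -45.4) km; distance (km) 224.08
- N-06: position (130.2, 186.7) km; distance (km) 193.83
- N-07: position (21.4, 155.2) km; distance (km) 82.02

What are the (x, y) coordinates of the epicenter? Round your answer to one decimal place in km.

-49.4 km east, 113.8 km north

Circle about each station: (x − 108.3)² + (y + 45.4)² = 224.08²; (x − 130.2)² + (y − 186.7)² = 193.83²; (x − 21.4)² + (y − 155.2)² = 82.02².
Subtracting pairs of circle equations eliminates x²+y² and gives linear equations (the radical axes):
43.8 x + 464.2 y = 50660.66
-173.8 x + 401.2 y = 54239.52
Solving the 2×2 system: x ≈ -49.4, y ≈ 113.8 km.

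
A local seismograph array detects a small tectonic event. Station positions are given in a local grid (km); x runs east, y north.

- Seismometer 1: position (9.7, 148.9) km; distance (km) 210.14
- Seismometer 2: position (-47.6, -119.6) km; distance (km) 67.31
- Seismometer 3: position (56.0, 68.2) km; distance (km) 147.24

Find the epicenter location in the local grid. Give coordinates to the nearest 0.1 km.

Circle about each station: (x − 9.7)² + (y − 148.9)² = 210.14²; (x + 47.6)² + (y + 119.6)² = 67.31²; (x − 56.0)² + (y − 68.2)² = 147.24².
Subtracting the Seismometer 1 equation from the Seismometer 2 and Seismometer 3 equations removes the quadratic terms:
-114.6 x − 537.0 y = 33932.80
92.6 x − 161.4 y = 8001.14
Solving the 2×2 system: x ≈ -17.3, y ≈ -59.5 km.

(-17.3, -59.5)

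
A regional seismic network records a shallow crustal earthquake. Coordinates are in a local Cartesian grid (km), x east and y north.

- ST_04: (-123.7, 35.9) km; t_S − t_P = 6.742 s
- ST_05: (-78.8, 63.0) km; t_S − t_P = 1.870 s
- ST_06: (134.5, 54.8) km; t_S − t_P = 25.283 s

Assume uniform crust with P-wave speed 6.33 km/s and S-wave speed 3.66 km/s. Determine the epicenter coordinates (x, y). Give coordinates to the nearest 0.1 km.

x ≈ -83.6 km, y ≈ 78.5 km

Distance from S−P lag: d = Δt · v_P v_S / (v_P − v_S) = Δt · (6.33·3.66)/(6.33−3.66) ≈ 8.6771·Δt.
So d_ST_04 = 58.50, d_ST_05 = 16.23, d_ST_06 = 219.38 km.
Circle about each station: (x + 123.7)² + (y − 35.9)² = 58.50²; (x + 78.8)² + (y − 63.0)² = 16.23²; (x − 134.5)² + (y − 54.8)² = 219.38².
Subtracting pairs of circle equations eliminates x²+y² and gives linear equations (the radical axes):
89.8 x + 54.2 y = -3253.22
516.4 x + 37.8 y = -40202.54
Solving the 2×2 system: x ≈ -83.6, y ≈ 78.5 km.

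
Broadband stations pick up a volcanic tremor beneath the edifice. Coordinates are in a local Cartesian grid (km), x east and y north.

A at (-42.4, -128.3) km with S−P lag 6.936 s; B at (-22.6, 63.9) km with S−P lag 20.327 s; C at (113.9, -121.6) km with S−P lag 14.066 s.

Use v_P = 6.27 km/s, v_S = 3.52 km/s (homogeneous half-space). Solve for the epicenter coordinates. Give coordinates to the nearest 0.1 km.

(3.7, -97.1)

Distance from S−P lag: d = Δt · v_P v_S / (v_P − v_S) = Δt · (6.27·3.52)/(6.27−3.52) ≈ 8.0256·Δt.
So d_A = 55.67, d_B = 163.14, d_C = 112.89 km.
Circle about each station: (x + 42.4)² + (y + 128.3)² = 55.67²; (x + 22.6)² + (y − 63.9)² = 163.14²; (x − 113.9)² + (y + 121.6)² = 112.89².
Subtracting the A equation from the B and C equations removes the quadratic terms:
39.6 x + 384.4 y = -37180.19
312.6 x + 13.4 y = -143.88
Solving the 2×2 system: x ≈ 3.7, y ≈ -97.1 km.
Check against A (with the unrounded x, y): √((x + 42.4)²+(y + 128.3)²) = 55.67 ≈ 55.67 km. ✓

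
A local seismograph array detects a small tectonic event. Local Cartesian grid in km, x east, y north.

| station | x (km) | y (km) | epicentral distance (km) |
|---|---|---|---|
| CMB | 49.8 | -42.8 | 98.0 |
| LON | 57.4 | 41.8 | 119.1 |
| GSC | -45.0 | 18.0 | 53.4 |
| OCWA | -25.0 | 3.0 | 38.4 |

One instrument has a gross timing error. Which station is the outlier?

Solve using three stations at a time. Using LON, GSC, OCWA (subtract circle equations pairwise → linear system) gives (x, y) ≈ (-34.2, -34.3).
Distances from that point to each station vs reported:
  CMB: calculated 84.4 vs reported 98.0 → residual 13.6 km
  LON: calculated 119.1 vs reported 119.1 → residual 0.0 km
  GSC: calculated 53.4 vs reported 53.4 → residual 0.0 km
  OCWA: calculated 38.5 vs reported 38.4 → residual 0.1 km
LON, GSC, OCWA are mutually consistent (residuals ≈ 0); CMB is off by 13.6 km.

CMB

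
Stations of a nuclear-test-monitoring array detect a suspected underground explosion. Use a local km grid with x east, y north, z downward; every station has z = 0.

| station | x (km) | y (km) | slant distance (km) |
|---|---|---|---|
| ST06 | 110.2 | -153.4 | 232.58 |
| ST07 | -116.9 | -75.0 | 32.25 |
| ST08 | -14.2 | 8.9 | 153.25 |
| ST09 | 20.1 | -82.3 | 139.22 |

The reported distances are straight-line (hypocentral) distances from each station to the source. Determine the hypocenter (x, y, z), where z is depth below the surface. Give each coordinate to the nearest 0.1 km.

Each station gives a sphere (x−x_i)² + (y−y_i)² + z² = d_i² (stations at z=0).
Subtracting the ST06 sphere from ST07 and ST08: z² cancels, leaving linear equations in x and y:
-454.2 x + 156.8 y = 36668.40
-248.8 x + 324.6 y = -4786.86
Solving: x ≈ -116.703, y ≈ -104.198 km (keep extra digits for the depth step; rounded: -116.7, -104.2).
Then from the ST06 sphere: z² = 232.58² − (x − 110.2)² − (y + 153.4)² with x = -116.703, y = -104.198, so z ≈ 13.698 ≈ 13.7 km.

x ≈ -116.7 km, y ≈ -104.2 km, depth ≈ 13.7 km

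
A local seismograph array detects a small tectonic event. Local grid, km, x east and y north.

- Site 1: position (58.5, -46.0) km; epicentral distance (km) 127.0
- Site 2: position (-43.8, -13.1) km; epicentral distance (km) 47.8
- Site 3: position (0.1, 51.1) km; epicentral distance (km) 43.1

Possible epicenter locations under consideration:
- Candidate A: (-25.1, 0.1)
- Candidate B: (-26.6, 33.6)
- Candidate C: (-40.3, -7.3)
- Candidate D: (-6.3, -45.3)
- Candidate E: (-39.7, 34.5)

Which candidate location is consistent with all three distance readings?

For each candidate, compare |candidate − station| to the reported distance:
Candidate A: residuals Site 1 31.5, Site 2 24.9, Site 3 13.8 → max 31.5 km
Candidate B: residuals Site 1 10.5, Site 2 2.0, Site 3 11.2 → max 11.2 km
Candidate C: residuals Site 1 20.9, Site 2 41.0, Site 3 27.9 → max 41.0 km
Candidate D: residuals Site 1 62.2, Site 2 1.6, Site 3 53.5 → max 62.2 km
Candidate E: residuals Site 1 0.0, Site 2 0.0, Site 3 0.0 → max 0.0 km
Only Candidate E has all residuals ≈ 0.

Candidate E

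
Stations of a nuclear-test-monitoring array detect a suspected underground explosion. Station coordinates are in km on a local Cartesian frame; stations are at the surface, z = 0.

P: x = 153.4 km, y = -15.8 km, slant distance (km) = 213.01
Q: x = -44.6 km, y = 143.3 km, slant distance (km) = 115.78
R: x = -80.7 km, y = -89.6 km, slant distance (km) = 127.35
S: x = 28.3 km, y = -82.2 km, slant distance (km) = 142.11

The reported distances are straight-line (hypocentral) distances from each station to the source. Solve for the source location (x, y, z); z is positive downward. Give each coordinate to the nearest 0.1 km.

Each station gives a sphere (x−x_i)² + (y−y_i)² + z² = d_i² (stations at z=0).
Subtracting the P sphere from Q and R: z² cancels, leaving linear equations in x and y:
-396.0 x + 318.2 y = 30711.10
-468.2 x − 147.6 y = 19914.69
Solving: x ≈ -52.402, y ≈ 31.301 km (keep extra digits for the depth step; rounded: -52.4, 31.3).
Then from the P sphere: z² = 213.01² − (x − 153.4)² − (y + 15.8)² with x = -52.402, y = 31.301, so z ≈ 28.289 ≈ 28.3 km.

(-52.4, 31.3, 28.3)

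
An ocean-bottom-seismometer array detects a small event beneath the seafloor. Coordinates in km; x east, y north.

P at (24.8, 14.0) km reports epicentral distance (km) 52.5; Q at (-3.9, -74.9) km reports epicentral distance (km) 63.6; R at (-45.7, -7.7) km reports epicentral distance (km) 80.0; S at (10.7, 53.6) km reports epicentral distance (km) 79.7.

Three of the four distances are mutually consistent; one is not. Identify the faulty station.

Solve using three stations at a time. Using Q, R, S (subtract circle equations pairwise → linear system) gives (x, y) ≈ (32.8, -23.0).
Distances from that point to each station vs reported:
  P: calculated 37.8 vs reported 52.5 → residual 14.7 km
  Q: calculated 63.6 vs reported 63.6 → residual 0.0 km
  R: calculated 80.0 vs reported 80.0 → residual 0.0 km
  S: calculated 79.7 vs reported 79.7 → residual 0.0 km
Q, R, S are mutually consistent (residuals ≈ 0); P is off by 14.7 km.

P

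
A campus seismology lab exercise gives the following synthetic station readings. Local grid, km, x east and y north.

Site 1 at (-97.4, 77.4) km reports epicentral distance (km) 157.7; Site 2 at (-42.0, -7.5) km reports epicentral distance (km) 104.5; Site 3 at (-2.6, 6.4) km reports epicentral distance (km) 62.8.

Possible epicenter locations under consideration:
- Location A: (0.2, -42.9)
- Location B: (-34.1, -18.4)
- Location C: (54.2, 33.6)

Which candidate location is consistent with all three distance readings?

Location C

For each candidate, compare |candidate − station| to the reported distance:
Location A: residuals Site 1 2.8, Site 2 49.4, Site 3 13.4 → max 49.4 km
Location B: residuals Site 1 42.9, Site 2 91.0, Site 3 22.7 → max 91.0 km
Location C: residuals Site 1 0.1, Site 2 0.1, Site 3 0.2 → max 0.2 km
Only Location C has all residuals ≈ 0.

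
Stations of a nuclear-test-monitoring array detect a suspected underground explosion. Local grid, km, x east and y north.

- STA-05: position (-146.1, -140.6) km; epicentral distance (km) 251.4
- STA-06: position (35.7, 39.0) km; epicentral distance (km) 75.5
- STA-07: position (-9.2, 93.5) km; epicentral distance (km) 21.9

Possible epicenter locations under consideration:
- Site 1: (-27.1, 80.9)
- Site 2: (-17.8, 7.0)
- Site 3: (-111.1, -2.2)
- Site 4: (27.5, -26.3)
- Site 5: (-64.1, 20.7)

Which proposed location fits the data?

Site 1

For each candidate, compare |candidate − station| to the reported distance:
Site 1: residuals STA-05 0.0, STA-06 0.0, STA-07 0.0 → max 0.0 km
Site 2: residuals STA-05 55.8, STA-06 13.2, STA-07 65.0 → max 65.0 km
Site 3: residuals STA-05 108.6, STA-06 77.0, STA-07 117.9 → max 117.9 km
Site 4: residuals STA-05 43.6, STA-06 9.7, STA-07 103.4 → max 103.4 km
Site 5: residuals STA-05 70.5, STA-06 26.0, STA-07 69.3 → max 70.5 km
Only Site 1 has all residuals ≈ 0.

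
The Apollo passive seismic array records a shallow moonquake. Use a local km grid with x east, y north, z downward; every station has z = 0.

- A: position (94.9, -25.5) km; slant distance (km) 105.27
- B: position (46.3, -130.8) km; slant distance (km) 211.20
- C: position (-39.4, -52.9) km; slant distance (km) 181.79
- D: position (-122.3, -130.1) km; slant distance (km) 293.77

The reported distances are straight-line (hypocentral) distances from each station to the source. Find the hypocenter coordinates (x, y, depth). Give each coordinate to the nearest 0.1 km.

Each station gives a sphere (x−x_i)² + (y−y_i)² + z² = d_i² (stations at z=0).
Subtracting the A sphere from B and C: z² cancels, leaving linear equations in x and y:
-97.2 x − 210.6 y = -23927.60
-268.6 x − 54.8 y = -27271.32
Solving: x ≈ 86.496, y ≈ 73.695 km (keep extra digits for the depth step; rounded: 86.5, 73.7).
Then from the A sphere: z² = 105.27² − (x − 94.9)² − (y + 25.5)² with x = 86.496, y = 73.695, so z ≈ 34.227 ≈ 34.2 km.

x ≈ 86.5 km, y ≈ 73.7 km, depth ≈ 34.2 km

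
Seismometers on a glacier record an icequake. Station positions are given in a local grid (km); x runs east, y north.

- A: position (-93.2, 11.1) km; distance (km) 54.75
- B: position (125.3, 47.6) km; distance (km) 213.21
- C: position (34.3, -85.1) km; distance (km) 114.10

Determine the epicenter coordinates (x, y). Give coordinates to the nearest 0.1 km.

-69.8 km east, -38.4 km north

Circle about each station: (x + 93.2)² + (y − 11.1)² = 54.75²; (x − 125.3)² + (y − 47.6)² = 213.21²; (x − 34.3)² + (y + 85.1)² = 114.10².
Subtracting the A equation from the B and C equations removes the quadratic terms:
437.0 x + 73.0 y = -33304.54
255.0 x − 192.4 y = -10412.20
Solving the 2×2 system: x ≈ -69.8, y ≈ -38.4 km.
Check against A (with the unrounded x, y): √((x + 93.2)²+(y − 11.1)²) = 54.74 ≈ 54.75 km. ✓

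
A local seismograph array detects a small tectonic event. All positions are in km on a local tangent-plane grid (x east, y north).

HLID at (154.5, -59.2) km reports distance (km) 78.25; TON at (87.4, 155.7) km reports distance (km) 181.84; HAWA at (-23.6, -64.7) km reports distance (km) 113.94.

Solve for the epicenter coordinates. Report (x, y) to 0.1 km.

x ≈ 83.6 km, y ≈ -26.1 km

Circle about each station: (x − 154.5)² + (y + 59.2)² = 78.25²; (x − 87.4)² + (y − 155.7)² = 181.84²; (x + 23.6)² + (y + 64.7)² = 113.94².
Subtracting pairs of circle equations eliminates x²+y² and gives linear equations (the radical axes):
-134.2 x + 429.8 y = -22436.36
-356.2 x − 11.0 y = -29491.10
Solving the 2×2 system: x ≈ 83.6, y ≈ -26.1 km.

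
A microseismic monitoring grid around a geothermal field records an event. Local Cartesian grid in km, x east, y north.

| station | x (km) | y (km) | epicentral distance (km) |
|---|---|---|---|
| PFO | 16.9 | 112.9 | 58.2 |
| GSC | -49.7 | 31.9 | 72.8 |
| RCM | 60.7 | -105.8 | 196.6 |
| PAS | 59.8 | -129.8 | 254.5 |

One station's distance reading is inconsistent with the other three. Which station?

Solve using three stations at a time. Using PFO, GSC, PAS (subtract circle equations pairwise → linear system) gives (x, y) ≈ (-40.5, 104.1).
Distances from that point to each station vs reported:
  PFO: calculated 58.1 vs reported 58.2 → residual 0.1 km
  GSC: calculated 72.7 vs reported 72.8 → residual 0.1 km
  RCM: calculated 233.0 vs reported 196.6 → residual 36.4 km
  PAS: calculated 254.5 vs reported 254.5 → residual 0.0 km
PFO, GSC, PAS are mutually consistent (residuals ≈ 0); RCM is off by 36.4 km.

RCM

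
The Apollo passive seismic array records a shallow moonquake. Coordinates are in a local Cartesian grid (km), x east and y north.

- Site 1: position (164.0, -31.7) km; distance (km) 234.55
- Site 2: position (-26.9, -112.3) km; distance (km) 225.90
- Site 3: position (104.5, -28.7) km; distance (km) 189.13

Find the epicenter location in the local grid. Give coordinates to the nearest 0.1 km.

Circle about each station: (x − 164.0)² + (y + 31.7)² = 234.55²; (x + 26.9)² + (y + 112.3)² = 225.90²; (x − 104.5)² + (y + 28.7)² = 189.13².
Subtracting the Site 1 equation from the Site 2 and Site 3 equations removes the quadratic terms:
-381.8 x − 161.2 y = -10583.10
-119.0 x + 6.0 y = 3086.60
Solving the 2×2 system: x ≈ -20.2, y ≈ 113.5 km.
Check against Site 1 (with the unrounded x, y): √((x − 164.0)²+(y + 31.7)²) = 234.58 ≈ 234.55 km. ✓

(-20.2, 113.5)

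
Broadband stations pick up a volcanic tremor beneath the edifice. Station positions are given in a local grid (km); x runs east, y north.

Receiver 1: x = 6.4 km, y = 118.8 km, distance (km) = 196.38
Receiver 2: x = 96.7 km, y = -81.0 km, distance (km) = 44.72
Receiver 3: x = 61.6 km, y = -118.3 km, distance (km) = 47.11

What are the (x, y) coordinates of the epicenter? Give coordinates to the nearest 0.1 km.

52.9 km east, -72.0 km north

Circle about each station: (x − 6.4)² + (y − 118.8)² = 196.38²; (x − 96.7)² + (y + 81.0)² = 44.72²; (x − 61.6)² + (y + 118.3)² = 47.11².
Subtracting the Receiver 1 equation from the Receiver 2 and Receiver 3 equations removes the quadratic terms:
180.6 x − 399.6 y = 38322.72
110.4 x − 474.2 y = 39980.80
Solving the 2×2 system: x ≈ 52.9, y ≈ -72.0 km.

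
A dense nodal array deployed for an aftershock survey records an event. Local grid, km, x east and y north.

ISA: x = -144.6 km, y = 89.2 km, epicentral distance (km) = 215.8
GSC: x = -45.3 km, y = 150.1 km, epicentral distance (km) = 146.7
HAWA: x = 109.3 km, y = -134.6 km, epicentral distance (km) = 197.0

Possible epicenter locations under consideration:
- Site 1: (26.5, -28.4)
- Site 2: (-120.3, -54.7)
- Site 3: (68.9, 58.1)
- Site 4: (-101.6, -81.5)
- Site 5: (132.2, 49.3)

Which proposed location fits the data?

For each candidate, compare |candidate − station| to the reported distance:
Site 1: residuals ISA 8.2, GSC 45.7, HAWA 62.3 → max 62.3 km
Site 2: residuals ISA 69.9, GSC 71.4, HAWA 46.1 → max 71.4 km
Site 3: residuals ISA 0.0, GSC 0.1, HAWA 0.1 → max 0.1 km
Site 4: residuals ISA 39.8, GSC 91.6, HAWA 20.5 → max 91.6 km
Site 5: residuals ISA 63.9, GSC 57.4, HAWA 11.7 → max 63.9 km
Only Site 3 has all residuals ≈ 0.

Site 3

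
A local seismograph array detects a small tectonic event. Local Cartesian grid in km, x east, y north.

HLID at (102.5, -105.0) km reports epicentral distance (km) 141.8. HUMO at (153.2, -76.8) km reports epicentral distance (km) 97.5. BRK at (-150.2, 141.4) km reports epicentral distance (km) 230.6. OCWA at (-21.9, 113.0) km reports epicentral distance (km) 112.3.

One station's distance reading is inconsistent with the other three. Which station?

Solve using three stations at a time. Using HLID, BRK, OCWA (subtract circle equations pairwise → linear system) gives (x, y) ≈ (49.8, 26.6).
Distances from that point to each station vs reported:
  HLID: calculated 141.8 vs reported 141.8 → residual 0.0 km
  HUMO: calculated 146.2 vs reported 97.5 → residual 48.7 km
  BRK: calculated 230.6 vs reported 230.6 → residual 0.0 km
  OCWA: calculated 112.3 vs reported 112.3 → residual 0.0 km
HLID, BRK, OCWA are mutually consistent (residuals ≈ 0); HUMO is off by 48.7 km.

HUMO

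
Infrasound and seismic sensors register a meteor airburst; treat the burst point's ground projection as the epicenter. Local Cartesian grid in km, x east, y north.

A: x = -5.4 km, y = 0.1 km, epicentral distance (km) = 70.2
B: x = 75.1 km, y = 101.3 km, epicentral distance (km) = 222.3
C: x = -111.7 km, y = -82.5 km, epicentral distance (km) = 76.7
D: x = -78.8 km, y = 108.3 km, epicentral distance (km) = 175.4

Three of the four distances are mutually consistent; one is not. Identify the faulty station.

B

Solve using three stations at a time. Using A, C, D (subtract circle equations pairwise → linear system) gives (x, y) ≈ (-37.7, -62.2).
Distances from that point to each station vs reported:
  A: calculated 70.2 vs reported 70.2 → residual 0.0 km
  B: calculated 198.7 vs reported 222.3 → residual 23.6 km
  C: calculated 76.7 vs reported 76.7 → residual 0.0 km
  D: calculated 175.4 vs reported 175.4 → residual 0.0 km
A, C, D are mutually consistent (residuals ≈ 0); B is off by 23.6 km.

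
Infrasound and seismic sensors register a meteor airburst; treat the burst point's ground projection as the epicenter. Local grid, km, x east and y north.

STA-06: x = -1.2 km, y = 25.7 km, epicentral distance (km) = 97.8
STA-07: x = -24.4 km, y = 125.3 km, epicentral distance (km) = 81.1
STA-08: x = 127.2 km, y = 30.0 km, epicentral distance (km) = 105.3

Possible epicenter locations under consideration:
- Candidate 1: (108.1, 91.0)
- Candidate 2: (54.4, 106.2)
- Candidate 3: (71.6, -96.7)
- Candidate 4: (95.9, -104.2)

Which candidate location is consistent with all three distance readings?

Candidate 2

For each candidate, compare |candidate − station| to the reported distance:
Candidate 1: residuals STA-06 29.5, STA-07 55.8, STA-08 41.4 → max 55.8 km
Candidate 2: residuals STA-06 0.0, STA-07 0.0, STA-08 0.1 → max 0.1 km
Candidate 3: residuals STA-06 44.6, STA-07 160.8, STA-08 33.1 → max 160.8 km
Candidate 4: residuals STA-06 64.4, STA-07 178.0, STA-08 32.5 → max 178.0 km
Only Candidate 2 has all residuals ≈ 0.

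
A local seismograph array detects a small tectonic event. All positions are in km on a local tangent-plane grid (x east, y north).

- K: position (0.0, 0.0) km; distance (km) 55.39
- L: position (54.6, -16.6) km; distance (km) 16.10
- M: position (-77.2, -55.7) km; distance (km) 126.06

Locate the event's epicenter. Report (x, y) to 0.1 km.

Circle about each station: x² + y² = 55.39²; (x − 54.6)² + (y + 16.6)² = 16.10²; (x + 77.2)² + (y + 55.7)² = 126.06².
Subtracting pairs of circle equations eliminates x²+y² and gives linear equations (the radical axes):
109.2 x − 33.2 y = 6065.56
-154.4 x − 111.4 y = -3760.74
Solving the 2×2 system: x ≈ 46.3, y ≈ -30.4 km.

x ≈ 46.3 km, y ≈ -30.4 km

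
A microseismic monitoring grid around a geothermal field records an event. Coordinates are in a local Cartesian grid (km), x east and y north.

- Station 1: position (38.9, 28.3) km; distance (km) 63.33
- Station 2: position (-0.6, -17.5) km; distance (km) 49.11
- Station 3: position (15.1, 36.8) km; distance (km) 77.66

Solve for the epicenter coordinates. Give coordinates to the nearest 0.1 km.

Circle about each station: (x − 38.9)² + (y − 28.3)² = 63.33²; (x + 0.6)² + (y + 17.5)² = 49.11²; (x − 15.1)² + (y − 36.8)² = 77.66².
Subtracting the Station 1 equation from the Station 2 and Station 3 equations removes the quadratic terms:
-79.0 x − 91.6 y = -408.59
-47.6 x + 17.0 y = -2752.24
Solving the 2×2 system: x ≈ 45.4, y ≈ -34.7 km.
Check against Station 1 (with the unrounded x, y): √((x − 38.9)²+(y − 28.3)²) = 63.35 ≈ 63.33 km. ✓

x ≈ 45.4 km, y ≈ -34.7 km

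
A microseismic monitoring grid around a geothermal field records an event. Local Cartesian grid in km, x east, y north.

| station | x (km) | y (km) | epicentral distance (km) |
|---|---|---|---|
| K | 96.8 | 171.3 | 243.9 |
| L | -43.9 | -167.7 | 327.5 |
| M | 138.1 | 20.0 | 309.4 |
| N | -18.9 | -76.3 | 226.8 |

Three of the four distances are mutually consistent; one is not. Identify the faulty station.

Solve using three stations at a time. Using K, L, M (subtract circle equations pairwise → linear system) gives (x, y) ≈ (-145.5, 143.6).
Distances from that point to each station vs reported:
  K: calculated 243.9 vs reported 243.9 → residual 0.0 km
  L: calculated 327.5 vs reported 327.5 → residual 0.0 km
  M: calculated 309.4 vs reported 309.4 → residual 0.0 km
  N: calculated 253.8 vs reported 226.8 → residual 27.0 km
K, L, M are mutually consistent (residuals ≈ 0); N is off by 27.0 km.

N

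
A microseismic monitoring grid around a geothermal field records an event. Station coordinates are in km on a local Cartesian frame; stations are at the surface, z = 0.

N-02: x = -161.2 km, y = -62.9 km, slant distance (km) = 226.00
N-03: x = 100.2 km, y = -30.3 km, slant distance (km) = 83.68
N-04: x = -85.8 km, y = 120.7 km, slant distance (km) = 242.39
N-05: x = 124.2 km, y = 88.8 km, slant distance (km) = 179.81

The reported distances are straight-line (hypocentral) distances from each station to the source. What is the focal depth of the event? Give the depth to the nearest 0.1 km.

Each station gives a sphere (x−x_i)² + (y−y_i)² + z² = d_i² (stations at z=0).
Subtracting the N-02 sphere from N-03 and N-04: z² cancels, leaving linear equations in x and y:
522.8 x + 65.2 y = 25089.94
150.8 x + 367.2 y = -15688.63
Solving: x ≈ 56.198, y ≈ -65.804 km (keep extra digits for the depth step; rounded: 56.2, -65.8).
Then from the N-02 sphere: z² = 226.00² − (x + 161.2)² − (y + 62.9)² with x = 56.198, y = -65.804, so z ≈ 61.690 ≈ 61.7 km.

61.7 km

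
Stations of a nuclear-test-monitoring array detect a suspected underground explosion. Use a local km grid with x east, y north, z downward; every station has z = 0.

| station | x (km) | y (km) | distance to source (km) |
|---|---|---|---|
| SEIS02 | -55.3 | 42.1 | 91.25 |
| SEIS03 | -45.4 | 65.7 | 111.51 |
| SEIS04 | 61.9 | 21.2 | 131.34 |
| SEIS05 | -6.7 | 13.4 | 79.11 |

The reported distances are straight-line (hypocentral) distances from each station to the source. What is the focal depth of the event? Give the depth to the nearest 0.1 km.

Each station gives a sphere (x−x_i)² + (y−y_i)² + z² = d_i² (stations at z=0).
Subtracting the SEIS02 sphere from SEIS03 and SEIS04: z² cancels, leaving linear equations in x and y:
19.8 x + 47.2 y = -2560.77
234.4 x − 41.8 y = -9473.08
Solving: x ≈ -46.603, y ≈ -34.704 km (keep extra digits for the depth step; rounded: -46.6, -34.7).
Then from the SEIS02 sphere: z² = 91.25² − (x + 55.3)² − (y − 42.1)² with x = -46.603, y = -34.704, so z ≈ 48.498 ≈ 48.5 km.

48.5 km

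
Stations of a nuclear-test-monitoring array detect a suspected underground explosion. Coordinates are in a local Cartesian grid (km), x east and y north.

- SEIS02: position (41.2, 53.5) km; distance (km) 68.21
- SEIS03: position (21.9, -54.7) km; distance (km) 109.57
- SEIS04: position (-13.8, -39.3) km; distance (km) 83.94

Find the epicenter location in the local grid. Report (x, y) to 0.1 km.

Circle about each station: (x − 41.2)² + (y − 53.5)² = 68.21²; (x − 21.9)² + (y + 54.7)² = 109.57²; (x + 13.8)² + (y + 39.3)² = 83.94².
Subtracting pairs of circle equations eliminates x²+y² and gives linear equations (the radical axes):
-38.6 x − 216.4 y = -8440.97
-110.0 x − 185.6 y = -5218.08
Solving the 2×2 system: x ≈ -26.3, y ≈ 43.7 km.

x ≈ -26.3 km, y ≈ 43.7 km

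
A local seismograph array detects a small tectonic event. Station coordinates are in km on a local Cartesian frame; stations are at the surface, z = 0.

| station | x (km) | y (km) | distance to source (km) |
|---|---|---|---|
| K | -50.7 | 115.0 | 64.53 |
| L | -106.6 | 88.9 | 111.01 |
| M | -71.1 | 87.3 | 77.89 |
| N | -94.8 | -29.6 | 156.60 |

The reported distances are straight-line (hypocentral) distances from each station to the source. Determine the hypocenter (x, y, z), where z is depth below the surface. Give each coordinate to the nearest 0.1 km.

x ≈ -0.6 km, y ≈ 91.1 km, depth ≈ 32.9 km

Each station gives a sphere (x−x_i)² + (y−y_i)² + z² = d_i² (stations at z=0).
Subtracting the K sphere from L and M: z² cancels, leaving linear equations in x and y:
-111.8 x − 52.2 y = -4687.82
-40.8 x − 55.4 y = -5021.72
Solving: x ≈ -0.598, y ≈ 91.085 km (keep extra digits for the depth step; rounded: -0.6, 91.1).
Then from the K sphere: z² = 64.53² − (x + 50.7)² − (y − 115.0)² with x = -0.598, y = 91.085, so z ≈ 32.894 ≈ 32.9 km.
Check against N (with the unrounded solution): distance 156.59 ≈ 156.60 km. ✓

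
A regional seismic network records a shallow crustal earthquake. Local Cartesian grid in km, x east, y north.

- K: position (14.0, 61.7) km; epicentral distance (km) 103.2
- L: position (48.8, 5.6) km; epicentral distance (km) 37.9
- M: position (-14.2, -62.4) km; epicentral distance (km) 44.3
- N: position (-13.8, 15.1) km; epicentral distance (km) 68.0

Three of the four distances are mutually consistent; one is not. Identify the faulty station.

Solve using three stations at a time. Using K, M, N (subtract circle equations pairwise → linear system) gives (x, y) ≈ (24.8, -41.0).
Distances from that point to each station vs reported:
  K: calculated 103.3 vs reported 103.2 → residual 0.1 km
  L: calculated 52.4 vs reported 37.9 → residual 14.5 km
  M: calculated 44.5 vs reported 44.3 → residual 0.2 km
  N: calculated 68.1 vs reported 68.0 → residual 0.1 km
K, M, N are mutually consistent (residuals ≈ 0); L is off by 14.5 km.

L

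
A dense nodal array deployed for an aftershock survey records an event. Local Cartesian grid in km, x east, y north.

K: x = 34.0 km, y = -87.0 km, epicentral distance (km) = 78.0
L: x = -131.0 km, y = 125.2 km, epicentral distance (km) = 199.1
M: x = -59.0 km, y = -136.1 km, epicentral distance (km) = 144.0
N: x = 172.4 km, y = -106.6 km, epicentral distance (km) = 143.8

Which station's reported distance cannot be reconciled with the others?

N

Solve using three stations at a time. Using K, L, M (subtract circle equations pairwise → linear system) gives (x, y) ≈ (13.6, -11.7).
Distances from that point to each station vs reported:
  K: calculated 78.0 vs reported 78.0 → residual 0.0 km
  L: calculated 199.1 vs reported 199.1 → residual 0.0 km
  M: calculated 144.0 vs reported 144.0 → residual 0.0 km
  N: calculated 185.0 vs reported 143.8 → residual 41.2 km
K, L, M are mutually consistent (residuals ≈ 0); N is off by 41.2 km.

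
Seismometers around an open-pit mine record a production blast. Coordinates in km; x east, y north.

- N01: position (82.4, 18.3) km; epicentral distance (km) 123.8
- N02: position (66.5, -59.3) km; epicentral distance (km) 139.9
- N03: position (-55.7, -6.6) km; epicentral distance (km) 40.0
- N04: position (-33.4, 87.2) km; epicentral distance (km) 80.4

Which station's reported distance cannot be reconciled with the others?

N04

Solve using three stations at a time. Using N01, N02, N03 (subtract circle equations pairwise → linear system) gives (x, y) ≈ (-40.8, 30.5).
Distances from that point to each station vs reported:
  N01: calculated 123.8 vs reported 123.8 → residual 0.0 km
  N02: calculated 139.9 vs reported 139.9 → residual 0.0 km
  N03: calculated 40.0 vs reported 40.0 → residual 0.0 km
  N04: calculated 57.2 vs reported 80.4 → residual 23.2 km
N01, N02, N03 are mutually consistent (residuals ≈ 0); N04 is off by 23.2 km.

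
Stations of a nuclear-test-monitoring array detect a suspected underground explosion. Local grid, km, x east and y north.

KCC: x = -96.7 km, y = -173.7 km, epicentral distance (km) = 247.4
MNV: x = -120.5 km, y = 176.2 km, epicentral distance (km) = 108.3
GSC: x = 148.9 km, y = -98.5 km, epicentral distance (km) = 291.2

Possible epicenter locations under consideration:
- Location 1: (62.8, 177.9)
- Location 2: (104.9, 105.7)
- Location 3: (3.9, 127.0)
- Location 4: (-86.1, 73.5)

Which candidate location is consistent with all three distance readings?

For each candidate, compare |candidate − station| to the reported distance:
Location 1: residuals KCC 138.7, MNV 75.0, GSC 1.7 → max 138.7 km
Location 2: residuals KCC 97.1, MNV 127.9, GSC 82.3 → max 127.9 km
Location 3: residuals KCC 69.7, MNV 25.5, GSC 23.1 → max 69.7 km
Location 4: residuals KCC 0.0, MNV 0.0, GSC 0.0 → max 0.0 km
Only Location 4 has all residuals ≈ 0.

Location 4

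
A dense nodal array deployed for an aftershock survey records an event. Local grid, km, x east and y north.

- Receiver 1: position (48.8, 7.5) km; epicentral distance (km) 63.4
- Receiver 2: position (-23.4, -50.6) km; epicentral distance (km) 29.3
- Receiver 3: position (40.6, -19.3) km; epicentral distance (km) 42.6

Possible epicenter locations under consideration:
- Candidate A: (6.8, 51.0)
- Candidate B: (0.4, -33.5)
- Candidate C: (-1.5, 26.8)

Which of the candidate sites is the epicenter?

Candidate B

For each candidate, compare |candidate − station| to the reported distance:
Candidate A: residuals Receiver 1 2.9, Receiver 2 76.7, Receiver 3 35.4 → max 76.7 km
Candidate B: residuals Receiver 1 0.0, Receiver 2 0.0, Receiver 3 0.0 → max 0.0 km
Candidate C: residuals Receiver 1 9.5, Receiver 2 51.1, Receiver 3 19.8 → max 51.1 km
Only Candidate B has all residuals ≈ 0.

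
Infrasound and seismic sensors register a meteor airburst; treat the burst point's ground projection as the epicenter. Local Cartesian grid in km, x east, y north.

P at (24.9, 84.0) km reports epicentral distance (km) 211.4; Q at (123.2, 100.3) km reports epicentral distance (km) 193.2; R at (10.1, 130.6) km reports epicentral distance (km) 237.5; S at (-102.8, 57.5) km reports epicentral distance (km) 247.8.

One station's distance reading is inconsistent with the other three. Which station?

P

Solve using three stations at a time. Using Q, R, S (subtract circle equations pairwise → linear system) gives (x, y) ≈ (95.7, -91.1).
Distances from that point to each station vs reported:
  P: calculated 188.9 vs reported 211.4 → residual 22.5 km
  Q: calculated 193.4 vs reported 193.2 → residual 0.2 km
  R: calculated 237.6 vs reported 237.5 → residual 0.1 km
  S: calculated 247.9 vs reported 247.8 → residual 0.1 km
Q, R, S are mutually consistent (residuals ≈ 0); P is off by 22.5 km.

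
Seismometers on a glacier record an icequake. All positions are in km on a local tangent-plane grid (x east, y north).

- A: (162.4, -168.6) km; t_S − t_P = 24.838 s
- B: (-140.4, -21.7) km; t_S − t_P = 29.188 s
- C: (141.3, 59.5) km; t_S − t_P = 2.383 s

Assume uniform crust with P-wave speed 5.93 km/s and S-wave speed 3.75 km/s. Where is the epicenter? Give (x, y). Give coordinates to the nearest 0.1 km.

Distance from S−P lag: d = Δt · v_P v_S / (v_P − v_S) = Δt · (5.93·3.75)/(5.93−3.75) ≈ 10.2007·Δt.
So d_A = 253.36, d_B = 297.74, d_C = 24.31 km.
Circle about each station: (x − 162.4)² + (y + 168.6)² = 253.36²; (x + 140.4)² + (y + 21.7)² = 297.74²; (x − 141.3)² + (y − 59.5)² = 24.31².
Subtracting pairs of circle equations eliminates x²+y² and gives linear equations (the radical axes):
-605.6 x + 293.8 y = -59074.49
-42.2 x + 456.2 y = 32306.53
Solving the 2×2 system: x ≈ 138.1, y ≈ 83.6 km.

x ≈ 138.1 km, y ≈ 83.6 km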